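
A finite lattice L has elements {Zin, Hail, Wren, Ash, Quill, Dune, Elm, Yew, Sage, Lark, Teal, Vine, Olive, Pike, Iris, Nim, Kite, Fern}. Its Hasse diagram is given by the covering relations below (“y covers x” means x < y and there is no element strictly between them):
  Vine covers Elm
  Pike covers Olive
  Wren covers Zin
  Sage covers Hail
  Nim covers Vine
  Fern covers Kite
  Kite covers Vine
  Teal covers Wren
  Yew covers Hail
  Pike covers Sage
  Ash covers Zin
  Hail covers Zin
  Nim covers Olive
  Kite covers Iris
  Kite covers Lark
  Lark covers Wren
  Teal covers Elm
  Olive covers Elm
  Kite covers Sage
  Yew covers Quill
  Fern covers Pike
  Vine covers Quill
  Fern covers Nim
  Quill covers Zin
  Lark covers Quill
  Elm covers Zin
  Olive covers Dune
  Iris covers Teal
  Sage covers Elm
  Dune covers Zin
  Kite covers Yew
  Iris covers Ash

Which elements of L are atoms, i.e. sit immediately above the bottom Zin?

Ash, Dune, Elm, Hail, Quill, Wren

The atoms are exactly the elements that cover Zin: Ash, Dune, Elm, Hail, Quill, Wren.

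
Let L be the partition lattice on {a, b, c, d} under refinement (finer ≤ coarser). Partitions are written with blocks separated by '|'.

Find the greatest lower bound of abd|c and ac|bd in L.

The meet (common refinement) of abd|c and ac|bd intersects blocks pairwise, giving a|bd|c.

a|bd|c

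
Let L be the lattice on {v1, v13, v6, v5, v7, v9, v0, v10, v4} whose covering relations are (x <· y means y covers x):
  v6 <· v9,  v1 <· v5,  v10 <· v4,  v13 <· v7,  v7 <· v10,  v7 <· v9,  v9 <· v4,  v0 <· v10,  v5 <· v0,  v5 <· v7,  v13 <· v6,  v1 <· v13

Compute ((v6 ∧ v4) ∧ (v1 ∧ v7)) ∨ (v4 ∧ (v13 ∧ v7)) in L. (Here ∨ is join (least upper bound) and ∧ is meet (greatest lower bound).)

v6 ∧ v4 = v6
v1 ∧ v7 = v1
v6 ∧ v1 = v1
v13 ∧ v7 = v13
v4 ∧ v13 = v13
v1 ∨ v13 = v13

v13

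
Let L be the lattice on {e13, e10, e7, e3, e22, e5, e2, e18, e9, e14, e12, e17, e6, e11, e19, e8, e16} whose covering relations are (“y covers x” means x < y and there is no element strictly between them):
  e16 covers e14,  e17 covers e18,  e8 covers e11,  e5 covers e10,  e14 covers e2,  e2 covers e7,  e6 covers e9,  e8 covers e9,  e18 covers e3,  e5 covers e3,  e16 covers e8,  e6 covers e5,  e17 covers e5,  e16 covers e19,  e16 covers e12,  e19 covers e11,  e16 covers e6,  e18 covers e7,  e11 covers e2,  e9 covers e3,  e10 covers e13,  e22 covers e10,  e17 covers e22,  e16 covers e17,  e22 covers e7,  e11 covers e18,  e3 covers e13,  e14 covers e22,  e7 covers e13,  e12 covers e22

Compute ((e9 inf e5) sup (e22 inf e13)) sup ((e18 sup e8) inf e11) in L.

e11

e9 ∧ e5 = e3
e22 ∧ e13 = e13
e3 ∨ e13 = e3
e18 ∨ e8 = e8
e8 ∧ e11 = e11
e3 ∨ e11 = e11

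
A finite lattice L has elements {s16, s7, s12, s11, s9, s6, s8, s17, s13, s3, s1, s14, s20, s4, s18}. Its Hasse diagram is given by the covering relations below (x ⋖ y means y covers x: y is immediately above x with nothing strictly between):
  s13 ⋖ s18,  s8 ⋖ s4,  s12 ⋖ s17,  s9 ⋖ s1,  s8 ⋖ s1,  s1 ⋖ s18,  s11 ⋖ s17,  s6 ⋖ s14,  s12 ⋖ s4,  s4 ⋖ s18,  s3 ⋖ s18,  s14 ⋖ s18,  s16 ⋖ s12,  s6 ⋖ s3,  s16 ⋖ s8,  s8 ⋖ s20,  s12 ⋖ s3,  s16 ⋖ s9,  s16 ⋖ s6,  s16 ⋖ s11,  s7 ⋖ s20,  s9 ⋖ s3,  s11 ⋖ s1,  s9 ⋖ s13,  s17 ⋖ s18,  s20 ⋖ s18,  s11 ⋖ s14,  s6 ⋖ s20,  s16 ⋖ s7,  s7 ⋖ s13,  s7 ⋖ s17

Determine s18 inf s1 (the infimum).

s1

Common lower bounds of {s18, s1}: s1, s11, s16, s8, s9.
The greatest among these is s1.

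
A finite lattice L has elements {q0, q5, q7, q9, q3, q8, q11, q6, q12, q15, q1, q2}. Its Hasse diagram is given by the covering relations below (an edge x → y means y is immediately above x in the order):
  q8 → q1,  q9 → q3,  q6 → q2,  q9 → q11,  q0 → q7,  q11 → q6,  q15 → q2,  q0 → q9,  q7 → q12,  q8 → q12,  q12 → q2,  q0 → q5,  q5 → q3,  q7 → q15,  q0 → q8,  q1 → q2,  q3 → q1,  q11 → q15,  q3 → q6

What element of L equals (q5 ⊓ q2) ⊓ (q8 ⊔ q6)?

q5 ∧ q2 = q5
q8 ∨ q6 = q2
q5 ∧ q2 = q5

q5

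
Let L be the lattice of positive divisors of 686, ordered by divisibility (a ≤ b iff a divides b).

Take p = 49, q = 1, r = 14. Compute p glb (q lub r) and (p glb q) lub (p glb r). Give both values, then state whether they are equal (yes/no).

q lub r = 14, so p glb (q lub r) = 49 glb 14 = 7.
p glb q = 1 and p glb r = 7, so (p glb q) lub (p glb r) = 1 lub 7 = 7.
Equal: yes.

7; 7; yes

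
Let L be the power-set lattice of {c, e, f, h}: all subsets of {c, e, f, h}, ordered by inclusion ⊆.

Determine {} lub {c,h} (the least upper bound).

{c,h}

Common upper bounds of {{}, {c,h}}: {c,e,f,h}, {c,e,h}, {c,f,h}, {c,h}.
The least among these is {c,h}.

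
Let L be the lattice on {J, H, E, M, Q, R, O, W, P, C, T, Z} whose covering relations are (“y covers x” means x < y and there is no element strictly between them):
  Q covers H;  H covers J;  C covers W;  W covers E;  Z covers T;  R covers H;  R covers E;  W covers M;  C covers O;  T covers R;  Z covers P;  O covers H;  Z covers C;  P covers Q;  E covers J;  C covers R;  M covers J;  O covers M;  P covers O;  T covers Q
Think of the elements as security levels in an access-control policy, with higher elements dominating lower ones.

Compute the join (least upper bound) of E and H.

R

Common upper bounds of {E, H}: C, R, T, Z.
The least among these is R.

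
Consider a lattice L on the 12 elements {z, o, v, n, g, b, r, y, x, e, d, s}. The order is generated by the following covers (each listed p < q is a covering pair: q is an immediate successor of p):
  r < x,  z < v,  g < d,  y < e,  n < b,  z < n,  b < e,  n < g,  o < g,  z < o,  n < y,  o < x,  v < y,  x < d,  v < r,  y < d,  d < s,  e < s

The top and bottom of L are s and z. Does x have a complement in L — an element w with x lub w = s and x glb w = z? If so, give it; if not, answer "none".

Need w with x ∨ w = s and x ∧ w = z.
Checking each element gives: b.

b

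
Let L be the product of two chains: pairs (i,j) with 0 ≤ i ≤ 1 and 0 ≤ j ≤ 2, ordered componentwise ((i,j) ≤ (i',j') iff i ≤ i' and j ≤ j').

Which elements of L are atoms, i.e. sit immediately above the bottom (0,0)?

The atoms are exactly the elements that cover (0,0): (0,1), (1,0).

(0,1), (1,0)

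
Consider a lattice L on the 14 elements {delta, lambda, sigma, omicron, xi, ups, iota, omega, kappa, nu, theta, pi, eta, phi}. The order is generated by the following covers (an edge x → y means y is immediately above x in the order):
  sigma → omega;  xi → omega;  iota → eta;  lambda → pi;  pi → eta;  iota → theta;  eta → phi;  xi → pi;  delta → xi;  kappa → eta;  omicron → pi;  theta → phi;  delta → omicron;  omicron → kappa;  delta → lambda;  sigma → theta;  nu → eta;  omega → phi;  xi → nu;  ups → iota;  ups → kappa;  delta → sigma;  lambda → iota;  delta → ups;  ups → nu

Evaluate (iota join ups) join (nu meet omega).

eta

iota ∨ ups = iota
nu ∧ omega = xi
iota ∨ xi = eta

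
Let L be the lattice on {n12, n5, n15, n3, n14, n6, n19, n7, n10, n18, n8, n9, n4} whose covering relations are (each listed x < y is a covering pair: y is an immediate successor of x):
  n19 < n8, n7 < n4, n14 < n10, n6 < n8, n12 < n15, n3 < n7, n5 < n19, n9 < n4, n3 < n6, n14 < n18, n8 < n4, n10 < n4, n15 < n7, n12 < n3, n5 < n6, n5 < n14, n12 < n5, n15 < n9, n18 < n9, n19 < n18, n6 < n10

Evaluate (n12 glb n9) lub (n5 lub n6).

n12 ∧ n9 = n12
n5 ∨ n6 = n6
n12 ∨ n6 = n6

n6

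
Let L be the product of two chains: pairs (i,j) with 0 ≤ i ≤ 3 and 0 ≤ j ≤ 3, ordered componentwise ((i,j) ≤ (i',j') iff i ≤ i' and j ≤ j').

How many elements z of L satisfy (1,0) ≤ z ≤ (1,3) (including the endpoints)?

The interval [(1,0), (1,3)] = {(1,0), (1,1), (1,2), (1,3)}, which has 4 elements.

4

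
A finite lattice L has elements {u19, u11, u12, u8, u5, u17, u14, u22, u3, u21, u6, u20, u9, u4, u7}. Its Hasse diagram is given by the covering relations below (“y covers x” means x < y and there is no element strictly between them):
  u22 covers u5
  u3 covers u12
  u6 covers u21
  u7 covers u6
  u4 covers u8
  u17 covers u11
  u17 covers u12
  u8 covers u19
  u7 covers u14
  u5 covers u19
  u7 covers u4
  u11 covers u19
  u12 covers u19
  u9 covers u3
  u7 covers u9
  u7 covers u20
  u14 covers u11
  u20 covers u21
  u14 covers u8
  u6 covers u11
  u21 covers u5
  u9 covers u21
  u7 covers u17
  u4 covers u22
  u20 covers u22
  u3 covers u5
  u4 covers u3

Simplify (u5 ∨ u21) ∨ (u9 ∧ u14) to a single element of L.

u5 ∨ u21 = u21
u9 ∧ u14 = u19
u21 ∨ u19 = u21

u21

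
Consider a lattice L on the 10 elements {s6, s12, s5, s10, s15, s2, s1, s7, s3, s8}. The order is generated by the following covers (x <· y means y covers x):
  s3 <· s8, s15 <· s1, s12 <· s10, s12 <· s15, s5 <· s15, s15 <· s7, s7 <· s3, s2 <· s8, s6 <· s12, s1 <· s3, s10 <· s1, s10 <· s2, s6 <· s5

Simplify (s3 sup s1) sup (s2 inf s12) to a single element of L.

s3

s3 ∨ s1 = s3
s2 ∧ s12 = s12
s3 ∨ s12 = s3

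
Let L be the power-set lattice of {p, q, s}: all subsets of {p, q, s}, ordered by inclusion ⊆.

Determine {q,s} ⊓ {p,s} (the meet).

{s}

Under ⊆, meet is intersection: {q,s} ∩ {p,s} = {s}.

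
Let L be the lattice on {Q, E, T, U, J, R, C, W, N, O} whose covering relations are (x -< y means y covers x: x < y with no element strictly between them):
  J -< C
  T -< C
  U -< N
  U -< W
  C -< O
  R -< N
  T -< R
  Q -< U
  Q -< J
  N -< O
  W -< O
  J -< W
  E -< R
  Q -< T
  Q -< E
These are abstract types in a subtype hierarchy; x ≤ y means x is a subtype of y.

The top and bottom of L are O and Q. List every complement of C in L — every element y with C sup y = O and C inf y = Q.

E, U

Need y with C ∨ y = O and C ∧ y = Q.
Checking each element gives: E, U.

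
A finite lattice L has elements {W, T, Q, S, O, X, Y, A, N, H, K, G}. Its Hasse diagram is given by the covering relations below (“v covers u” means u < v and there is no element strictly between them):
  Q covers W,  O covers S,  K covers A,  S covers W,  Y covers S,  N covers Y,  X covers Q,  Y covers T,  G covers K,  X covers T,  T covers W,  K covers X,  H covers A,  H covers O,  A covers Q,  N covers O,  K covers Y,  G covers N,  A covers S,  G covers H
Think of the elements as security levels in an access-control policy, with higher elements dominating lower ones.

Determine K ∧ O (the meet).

Common lower bounds of {K, O}: S, W.
The greatest among these is S.

S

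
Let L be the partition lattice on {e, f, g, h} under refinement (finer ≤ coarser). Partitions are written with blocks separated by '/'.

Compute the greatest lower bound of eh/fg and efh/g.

eh/f/g

The meet (common refinement) of eh/fg and efh/g intersects blocks pairwise, giving eh/f/g.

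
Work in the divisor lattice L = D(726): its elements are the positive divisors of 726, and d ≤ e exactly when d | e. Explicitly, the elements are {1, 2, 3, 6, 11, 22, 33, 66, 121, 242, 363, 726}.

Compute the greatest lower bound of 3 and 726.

3

In the divisibility order, the meet is the greatest common divisor: gcd(3, 726) = 3.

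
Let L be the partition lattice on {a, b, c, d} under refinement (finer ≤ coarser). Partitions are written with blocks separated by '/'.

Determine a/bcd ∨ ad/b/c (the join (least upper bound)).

The join of a/bcd and ad/b/c merges any blocks that overlap across the partitions, giving abcd.

abcd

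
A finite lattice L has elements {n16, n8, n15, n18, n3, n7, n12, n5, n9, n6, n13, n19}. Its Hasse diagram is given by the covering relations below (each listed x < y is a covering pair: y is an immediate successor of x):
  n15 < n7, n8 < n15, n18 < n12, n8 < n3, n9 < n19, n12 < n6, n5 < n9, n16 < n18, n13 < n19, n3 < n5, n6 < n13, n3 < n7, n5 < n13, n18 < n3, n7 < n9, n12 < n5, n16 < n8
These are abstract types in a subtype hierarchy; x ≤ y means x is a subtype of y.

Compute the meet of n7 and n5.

Common lower bounds of {n7, n5}: n16, n18, n3, n8.
The greatest among these is n3.

n3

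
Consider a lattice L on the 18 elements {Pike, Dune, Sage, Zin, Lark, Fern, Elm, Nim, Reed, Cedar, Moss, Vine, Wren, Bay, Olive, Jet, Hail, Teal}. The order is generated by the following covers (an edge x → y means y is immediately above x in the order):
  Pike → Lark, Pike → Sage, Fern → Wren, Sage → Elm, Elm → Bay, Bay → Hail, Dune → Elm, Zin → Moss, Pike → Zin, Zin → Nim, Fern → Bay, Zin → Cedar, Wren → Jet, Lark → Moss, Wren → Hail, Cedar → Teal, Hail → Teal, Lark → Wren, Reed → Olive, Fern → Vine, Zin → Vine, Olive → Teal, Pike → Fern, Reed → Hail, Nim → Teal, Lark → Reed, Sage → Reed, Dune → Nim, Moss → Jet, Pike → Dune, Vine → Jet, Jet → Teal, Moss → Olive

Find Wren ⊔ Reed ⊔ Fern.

Common upper bounds of {Wren, Reed, Fern}: Hail, Teal.
The least among these is Hail.

Hail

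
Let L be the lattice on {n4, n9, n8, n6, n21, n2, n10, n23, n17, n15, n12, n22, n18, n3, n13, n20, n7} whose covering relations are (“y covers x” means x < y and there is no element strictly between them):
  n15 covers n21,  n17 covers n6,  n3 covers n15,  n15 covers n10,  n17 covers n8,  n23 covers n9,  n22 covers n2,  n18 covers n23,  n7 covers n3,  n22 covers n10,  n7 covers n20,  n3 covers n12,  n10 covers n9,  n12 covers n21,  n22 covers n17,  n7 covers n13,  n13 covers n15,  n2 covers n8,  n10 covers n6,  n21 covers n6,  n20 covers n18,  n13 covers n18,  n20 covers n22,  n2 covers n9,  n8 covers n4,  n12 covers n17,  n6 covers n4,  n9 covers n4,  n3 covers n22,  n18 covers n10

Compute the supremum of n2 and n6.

n22

Common upper bounds of {n2, n6}: n20, n22, n3, n7.
The least among these is n22.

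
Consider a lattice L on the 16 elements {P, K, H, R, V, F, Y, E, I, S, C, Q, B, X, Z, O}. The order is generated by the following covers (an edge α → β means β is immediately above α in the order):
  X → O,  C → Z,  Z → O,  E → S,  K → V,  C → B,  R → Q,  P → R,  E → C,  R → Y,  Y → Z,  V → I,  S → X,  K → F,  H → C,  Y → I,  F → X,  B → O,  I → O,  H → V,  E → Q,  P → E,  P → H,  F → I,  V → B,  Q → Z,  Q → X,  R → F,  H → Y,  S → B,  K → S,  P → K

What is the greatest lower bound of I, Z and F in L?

R

Common lower bounds of {I, Z, F}: P, R.
The greatest among these is R.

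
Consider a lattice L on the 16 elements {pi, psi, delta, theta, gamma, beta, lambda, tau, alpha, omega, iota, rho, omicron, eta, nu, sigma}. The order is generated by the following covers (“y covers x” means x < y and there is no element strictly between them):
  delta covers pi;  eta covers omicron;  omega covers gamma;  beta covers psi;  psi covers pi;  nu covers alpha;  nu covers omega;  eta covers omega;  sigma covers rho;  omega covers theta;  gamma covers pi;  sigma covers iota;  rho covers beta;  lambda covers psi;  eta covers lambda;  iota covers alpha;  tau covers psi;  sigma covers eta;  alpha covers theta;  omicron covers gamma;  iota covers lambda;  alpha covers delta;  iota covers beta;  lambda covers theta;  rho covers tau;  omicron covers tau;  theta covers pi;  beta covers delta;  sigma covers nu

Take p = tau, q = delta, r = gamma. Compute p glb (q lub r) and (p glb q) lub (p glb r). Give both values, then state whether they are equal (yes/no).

pi; pi; yes

q lub r = nu, so p glb (q lub r) = tau glb nu = pi.
p glb q = pi and p glb r = pi, so (p glb q) lub (p glb r) = pi lub pi = pi.
Equal: yes.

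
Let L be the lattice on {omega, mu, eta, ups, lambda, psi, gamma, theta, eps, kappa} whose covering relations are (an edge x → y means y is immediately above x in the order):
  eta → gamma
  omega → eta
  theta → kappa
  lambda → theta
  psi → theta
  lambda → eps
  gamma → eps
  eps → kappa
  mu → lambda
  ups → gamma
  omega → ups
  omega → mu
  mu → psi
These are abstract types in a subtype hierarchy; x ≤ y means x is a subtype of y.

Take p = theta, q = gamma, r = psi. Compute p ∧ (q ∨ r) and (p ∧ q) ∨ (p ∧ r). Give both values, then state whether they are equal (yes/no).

theta; psi; no

q ∨ r = kappa, so p ∧ (q ∨ r) = theta ∧ kappa = theta.
p ∧ q = omega and p ∧ r = psi, so (p ∧ q) ∨ (p ∧ r) = omega ∨ psi = psi.
Equal: no.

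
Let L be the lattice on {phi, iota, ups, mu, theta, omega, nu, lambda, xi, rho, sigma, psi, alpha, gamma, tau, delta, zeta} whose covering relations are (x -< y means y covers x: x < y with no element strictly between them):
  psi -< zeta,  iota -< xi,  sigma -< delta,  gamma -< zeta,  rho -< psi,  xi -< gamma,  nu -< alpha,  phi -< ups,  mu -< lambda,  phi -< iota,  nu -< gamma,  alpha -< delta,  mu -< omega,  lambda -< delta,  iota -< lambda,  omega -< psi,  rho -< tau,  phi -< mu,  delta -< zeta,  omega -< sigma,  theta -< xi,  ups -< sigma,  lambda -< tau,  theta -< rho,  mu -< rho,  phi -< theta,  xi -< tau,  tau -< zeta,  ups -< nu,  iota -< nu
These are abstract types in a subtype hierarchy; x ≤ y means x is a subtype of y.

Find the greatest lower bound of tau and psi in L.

Common lower bounds of {tau, psi}: mu, phi, rho, theta.
The greatest among these is rho.

rho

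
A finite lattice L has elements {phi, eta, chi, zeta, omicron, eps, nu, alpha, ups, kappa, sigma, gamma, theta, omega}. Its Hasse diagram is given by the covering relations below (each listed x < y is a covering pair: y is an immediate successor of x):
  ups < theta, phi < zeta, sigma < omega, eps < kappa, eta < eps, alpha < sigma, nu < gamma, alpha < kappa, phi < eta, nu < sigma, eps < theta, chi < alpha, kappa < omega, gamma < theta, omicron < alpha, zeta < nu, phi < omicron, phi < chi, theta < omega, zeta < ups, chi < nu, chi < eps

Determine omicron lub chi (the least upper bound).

alpha

Common upper bounds of {omicron, chi}: alpha, kappa, omega, sigma.
The least among these is alpha.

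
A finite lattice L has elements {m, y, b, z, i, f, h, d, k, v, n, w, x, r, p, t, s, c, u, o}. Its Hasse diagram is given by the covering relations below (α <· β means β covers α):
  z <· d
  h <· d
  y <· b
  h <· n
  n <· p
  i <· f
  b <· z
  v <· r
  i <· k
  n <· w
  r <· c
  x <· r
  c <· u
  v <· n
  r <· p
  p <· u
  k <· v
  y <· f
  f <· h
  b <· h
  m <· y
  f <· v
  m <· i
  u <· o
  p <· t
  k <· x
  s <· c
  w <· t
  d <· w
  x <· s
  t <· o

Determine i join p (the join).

p

Common upper bounds of {i, p}: o, p, t, u.
The least among these is p.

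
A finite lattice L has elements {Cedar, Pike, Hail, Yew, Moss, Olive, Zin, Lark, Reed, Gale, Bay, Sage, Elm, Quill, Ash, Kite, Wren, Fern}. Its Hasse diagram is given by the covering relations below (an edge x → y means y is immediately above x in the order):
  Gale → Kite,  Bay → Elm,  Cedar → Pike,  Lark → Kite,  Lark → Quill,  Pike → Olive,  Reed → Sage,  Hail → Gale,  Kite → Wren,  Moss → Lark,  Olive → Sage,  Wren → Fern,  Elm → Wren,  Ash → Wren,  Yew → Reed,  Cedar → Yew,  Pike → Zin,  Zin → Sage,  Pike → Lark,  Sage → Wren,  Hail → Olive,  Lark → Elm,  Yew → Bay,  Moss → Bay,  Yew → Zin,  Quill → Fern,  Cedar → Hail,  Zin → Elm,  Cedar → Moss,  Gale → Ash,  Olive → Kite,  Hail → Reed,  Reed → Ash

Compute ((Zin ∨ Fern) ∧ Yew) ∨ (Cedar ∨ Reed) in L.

Zin ∨ Fern = Fern
Fern ∧ Yew = Yew
Cedar ∨ Reed = Reed
Yew ∨ Reed = Reed

Reed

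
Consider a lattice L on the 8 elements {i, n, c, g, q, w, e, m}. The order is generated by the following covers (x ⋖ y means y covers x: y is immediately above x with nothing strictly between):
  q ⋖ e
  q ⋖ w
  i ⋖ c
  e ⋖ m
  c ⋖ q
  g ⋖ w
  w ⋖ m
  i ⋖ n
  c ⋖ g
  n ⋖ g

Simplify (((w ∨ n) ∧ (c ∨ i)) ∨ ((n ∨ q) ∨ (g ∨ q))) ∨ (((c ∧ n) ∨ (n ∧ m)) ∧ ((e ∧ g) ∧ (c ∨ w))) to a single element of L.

w ∨ n = w
c ∨ i = c
w ∧ c = c
n ∨ q = w
g ∨ q = w
w ∨ w = w
c ∨ w = w
c ∧ n = i
n ∧ m = n
i ∨ n = n
e ∧ g = c
c ∨ w = w
c ∧ w = c
n ∧ c = i
w ∨ i = w

w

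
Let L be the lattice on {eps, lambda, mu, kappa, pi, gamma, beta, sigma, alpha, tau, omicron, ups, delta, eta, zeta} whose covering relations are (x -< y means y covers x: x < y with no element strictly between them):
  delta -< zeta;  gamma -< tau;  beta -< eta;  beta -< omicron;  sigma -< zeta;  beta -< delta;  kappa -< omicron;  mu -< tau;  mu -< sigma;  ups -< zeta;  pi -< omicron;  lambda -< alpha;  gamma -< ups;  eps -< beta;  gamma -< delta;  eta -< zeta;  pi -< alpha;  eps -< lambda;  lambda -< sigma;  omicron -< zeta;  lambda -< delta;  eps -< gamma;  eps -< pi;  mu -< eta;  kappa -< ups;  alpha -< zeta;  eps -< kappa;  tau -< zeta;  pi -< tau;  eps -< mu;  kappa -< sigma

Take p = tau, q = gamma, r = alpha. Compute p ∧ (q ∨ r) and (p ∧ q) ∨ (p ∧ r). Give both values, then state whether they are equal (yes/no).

tau; tau; yes

q ∨ r = zeta, so p ∧ (q ∨ r) = tau ∧ zeta = tau.
p ∧ q = gamma and p ∧ r = pi, so (p ∧ q) ∨ (p ∧ r) = gamma ∨ pi = tau.
Equal: yes.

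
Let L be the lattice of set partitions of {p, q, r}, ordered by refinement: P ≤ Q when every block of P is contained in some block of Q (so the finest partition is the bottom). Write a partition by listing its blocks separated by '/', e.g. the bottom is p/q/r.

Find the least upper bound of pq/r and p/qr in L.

The join of pq/r and p/qr merges any blocks that overlap across the partitions, giving pqr.

pqr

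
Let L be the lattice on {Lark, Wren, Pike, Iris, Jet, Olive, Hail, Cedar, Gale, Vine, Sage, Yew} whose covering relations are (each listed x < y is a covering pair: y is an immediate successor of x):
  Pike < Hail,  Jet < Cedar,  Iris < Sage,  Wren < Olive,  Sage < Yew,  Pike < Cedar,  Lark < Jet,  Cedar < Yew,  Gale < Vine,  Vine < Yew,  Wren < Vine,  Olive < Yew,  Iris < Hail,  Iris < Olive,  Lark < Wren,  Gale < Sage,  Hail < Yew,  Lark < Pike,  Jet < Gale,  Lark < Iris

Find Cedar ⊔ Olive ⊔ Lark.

Common upper bounds of {Cedar, Olive, Lark}: Yew.
The least among these is Yew.

Yew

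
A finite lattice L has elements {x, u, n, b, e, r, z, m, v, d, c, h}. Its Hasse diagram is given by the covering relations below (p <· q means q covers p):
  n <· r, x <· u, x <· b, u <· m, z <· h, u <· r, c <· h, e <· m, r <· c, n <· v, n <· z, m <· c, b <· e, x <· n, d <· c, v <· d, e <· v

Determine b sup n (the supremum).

Common upper bounds of {b, n}: c, d, h, v.
The least among these is v.

v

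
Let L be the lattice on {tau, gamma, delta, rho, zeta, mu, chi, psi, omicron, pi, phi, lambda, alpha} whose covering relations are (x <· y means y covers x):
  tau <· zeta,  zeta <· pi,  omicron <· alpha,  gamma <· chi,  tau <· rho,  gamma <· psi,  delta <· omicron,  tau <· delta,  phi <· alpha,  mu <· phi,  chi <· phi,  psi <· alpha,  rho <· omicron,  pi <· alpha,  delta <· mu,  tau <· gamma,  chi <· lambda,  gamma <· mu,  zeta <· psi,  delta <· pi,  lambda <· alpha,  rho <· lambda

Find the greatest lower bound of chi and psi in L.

gamma

Common lower bounds of {chi, psi}: gamma, tau.
The greatest among these is gamma.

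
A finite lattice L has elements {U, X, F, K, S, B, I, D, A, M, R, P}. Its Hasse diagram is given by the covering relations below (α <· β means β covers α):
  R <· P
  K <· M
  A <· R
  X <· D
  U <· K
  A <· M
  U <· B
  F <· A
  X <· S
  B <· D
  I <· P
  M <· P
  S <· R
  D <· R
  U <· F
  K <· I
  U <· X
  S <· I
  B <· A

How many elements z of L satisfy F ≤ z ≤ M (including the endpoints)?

The interval [F, M] = {A, F, M}, which has 3 elements.

3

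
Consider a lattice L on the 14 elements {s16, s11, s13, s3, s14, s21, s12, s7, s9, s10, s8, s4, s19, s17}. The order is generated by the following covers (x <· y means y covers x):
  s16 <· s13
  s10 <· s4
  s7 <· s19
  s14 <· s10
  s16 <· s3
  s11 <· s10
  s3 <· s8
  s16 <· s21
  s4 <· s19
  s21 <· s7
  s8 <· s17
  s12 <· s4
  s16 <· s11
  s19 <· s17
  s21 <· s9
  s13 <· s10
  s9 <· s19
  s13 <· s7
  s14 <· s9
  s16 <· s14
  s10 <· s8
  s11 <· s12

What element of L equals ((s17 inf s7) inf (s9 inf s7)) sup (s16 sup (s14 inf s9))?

s17 ∧ s7 = s7
s9 ∧ s7 = s21
s7 ∧ s21 = s21
s14 ∧ s9 = s14
s16 ∨ s14 = s14
s21 ∨ s14 = s9

s9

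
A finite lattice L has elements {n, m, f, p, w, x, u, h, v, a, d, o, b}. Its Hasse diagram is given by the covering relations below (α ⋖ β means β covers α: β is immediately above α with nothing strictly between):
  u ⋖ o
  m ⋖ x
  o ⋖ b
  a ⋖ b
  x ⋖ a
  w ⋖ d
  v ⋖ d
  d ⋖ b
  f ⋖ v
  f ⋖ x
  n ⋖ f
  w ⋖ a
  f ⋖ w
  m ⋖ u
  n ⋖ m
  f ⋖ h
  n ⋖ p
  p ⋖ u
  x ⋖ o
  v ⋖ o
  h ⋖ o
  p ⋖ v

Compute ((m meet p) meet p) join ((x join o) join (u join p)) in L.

m ∧ p = n
n ∧ p = n
x ∨ o = o
u ∨ p = u
o ∨ u = o
n ∨ o = o

o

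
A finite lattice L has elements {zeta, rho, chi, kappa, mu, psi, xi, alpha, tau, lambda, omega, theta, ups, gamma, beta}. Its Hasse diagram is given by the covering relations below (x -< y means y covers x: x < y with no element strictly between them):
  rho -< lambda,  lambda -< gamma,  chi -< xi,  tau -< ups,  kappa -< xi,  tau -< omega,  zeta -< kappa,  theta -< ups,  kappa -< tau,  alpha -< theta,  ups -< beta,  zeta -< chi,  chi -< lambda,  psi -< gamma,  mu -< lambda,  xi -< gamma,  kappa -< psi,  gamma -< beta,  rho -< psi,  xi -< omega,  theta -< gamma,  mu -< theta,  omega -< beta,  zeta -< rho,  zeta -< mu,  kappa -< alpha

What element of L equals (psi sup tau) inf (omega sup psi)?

psi ∨ tau = beta
omega ∨ psi = beta
beta ∧ beta = beta

beta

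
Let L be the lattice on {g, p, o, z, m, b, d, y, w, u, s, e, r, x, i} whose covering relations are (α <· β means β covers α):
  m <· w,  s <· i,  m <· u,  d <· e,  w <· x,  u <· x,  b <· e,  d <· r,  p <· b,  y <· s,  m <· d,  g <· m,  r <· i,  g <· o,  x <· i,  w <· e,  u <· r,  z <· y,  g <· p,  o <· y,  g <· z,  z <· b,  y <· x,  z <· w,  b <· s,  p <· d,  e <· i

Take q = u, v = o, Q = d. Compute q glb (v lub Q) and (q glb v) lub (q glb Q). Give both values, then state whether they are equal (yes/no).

v lub Q = i, so q glb (v lub Q) = u glb i = u.
q glb v = g and q glb Q = m, so (q glb v) lub (q glb Q) = g lub m = m.
Equal: no.

u; m; no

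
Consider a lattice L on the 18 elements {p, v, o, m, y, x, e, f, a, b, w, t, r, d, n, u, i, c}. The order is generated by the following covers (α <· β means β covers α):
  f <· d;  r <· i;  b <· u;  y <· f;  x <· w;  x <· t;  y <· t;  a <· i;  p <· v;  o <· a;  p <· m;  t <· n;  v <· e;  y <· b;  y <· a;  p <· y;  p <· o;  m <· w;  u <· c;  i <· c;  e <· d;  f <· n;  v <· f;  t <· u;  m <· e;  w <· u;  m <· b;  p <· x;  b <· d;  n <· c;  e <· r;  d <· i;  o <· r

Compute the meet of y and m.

Common lower bounds of {y, m}: p.
The greatest among these is p.

p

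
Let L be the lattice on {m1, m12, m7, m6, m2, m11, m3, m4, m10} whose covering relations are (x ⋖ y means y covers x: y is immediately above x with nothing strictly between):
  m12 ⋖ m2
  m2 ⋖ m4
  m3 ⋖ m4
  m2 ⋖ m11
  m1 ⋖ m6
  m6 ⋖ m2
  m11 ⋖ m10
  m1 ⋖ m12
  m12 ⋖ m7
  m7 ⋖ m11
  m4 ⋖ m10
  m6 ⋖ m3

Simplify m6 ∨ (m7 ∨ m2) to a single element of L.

m11

m7 ∨ m2 = m11
m6 ∨ m11 = m11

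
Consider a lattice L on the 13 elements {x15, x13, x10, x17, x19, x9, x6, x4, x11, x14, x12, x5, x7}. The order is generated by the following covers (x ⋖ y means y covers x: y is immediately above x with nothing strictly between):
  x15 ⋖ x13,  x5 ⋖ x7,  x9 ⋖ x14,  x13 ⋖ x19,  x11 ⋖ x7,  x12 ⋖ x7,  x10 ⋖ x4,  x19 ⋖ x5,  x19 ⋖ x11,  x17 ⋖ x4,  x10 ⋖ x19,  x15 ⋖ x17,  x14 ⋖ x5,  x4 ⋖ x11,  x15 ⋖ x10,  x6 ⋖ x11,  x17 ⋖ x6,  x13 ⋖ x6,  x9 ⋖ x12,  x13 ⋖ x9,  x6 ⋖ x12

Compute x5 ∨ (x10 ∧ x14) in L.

x10 ∧ x14 = x15
x5 ∨ x15 = x5

x5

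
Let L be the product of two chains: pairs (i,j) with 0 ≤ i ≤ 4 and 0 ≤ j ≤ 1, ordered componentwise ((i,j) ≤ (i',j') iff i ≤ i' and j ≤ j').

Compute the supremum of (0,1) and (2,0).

In a product of chains, the join is componentwise max, giving (2,1).

(2,1)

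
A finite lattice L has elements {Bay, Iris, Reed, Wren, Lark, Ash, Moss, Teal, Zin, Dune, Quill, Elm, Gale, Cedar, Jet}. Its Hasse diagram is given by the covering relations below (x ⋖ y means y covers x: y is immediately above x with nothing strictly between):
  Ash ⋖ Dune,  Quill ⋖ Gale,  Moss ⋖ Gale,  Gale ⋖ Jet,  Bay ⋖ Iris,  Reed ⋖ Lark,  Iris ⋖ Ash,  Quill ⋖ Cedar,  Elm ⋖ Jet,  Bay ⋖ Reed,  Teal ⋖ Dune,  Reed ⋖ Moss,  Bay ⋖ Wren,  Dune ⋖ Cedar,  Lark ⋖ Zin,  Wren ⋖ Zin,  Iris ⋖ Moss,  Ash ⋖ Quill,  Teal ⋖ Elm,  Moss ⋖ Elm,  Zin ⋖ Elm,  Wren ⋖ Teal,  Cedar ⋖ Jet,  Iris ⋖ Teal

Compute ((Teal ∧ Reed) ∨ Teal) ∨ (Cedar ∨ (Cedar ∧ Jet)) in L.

Teal ∧ Reed = Bay
Bay ∨ Teal = Teal
Cedar ∧ Jet = Cedar
Cedar ∨ Cedar = Cedar
Teal ∨ Cedar = Cedar

Cedar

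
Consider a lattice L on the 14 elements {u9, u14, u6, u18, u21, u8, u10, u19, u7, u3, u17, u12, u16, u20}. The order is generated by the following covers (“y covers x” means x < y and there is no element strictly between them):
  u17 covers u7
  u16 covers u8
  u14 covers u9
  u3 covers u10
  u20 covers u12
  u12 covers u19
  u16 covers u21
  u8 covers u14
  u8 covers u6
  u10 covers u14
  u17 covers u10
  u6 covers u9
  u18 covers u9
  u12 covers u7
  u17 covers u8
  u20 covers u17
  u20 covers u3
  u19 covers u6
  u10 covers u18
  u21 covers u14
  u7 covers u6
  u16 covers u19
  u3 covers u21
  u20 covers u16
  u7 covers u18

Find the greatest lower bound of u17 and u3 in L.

Common lower bounds of {u17, u3}: u10, u14, u18, u9.
The greatest among these is u10.

u10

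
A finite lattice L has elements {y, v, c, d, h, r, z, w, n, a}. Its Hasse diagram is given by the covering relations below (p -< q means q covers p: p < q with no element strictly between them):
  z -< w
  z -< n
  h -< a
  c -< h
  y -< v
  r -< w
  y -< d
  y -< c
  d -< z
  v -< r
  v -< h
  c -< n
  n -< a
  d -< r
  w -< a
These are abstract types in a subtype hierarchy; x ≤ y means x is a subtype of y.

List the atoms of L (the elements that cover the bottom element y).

The atoms are exactly the elements that cover y: c, d, v.

c, d, v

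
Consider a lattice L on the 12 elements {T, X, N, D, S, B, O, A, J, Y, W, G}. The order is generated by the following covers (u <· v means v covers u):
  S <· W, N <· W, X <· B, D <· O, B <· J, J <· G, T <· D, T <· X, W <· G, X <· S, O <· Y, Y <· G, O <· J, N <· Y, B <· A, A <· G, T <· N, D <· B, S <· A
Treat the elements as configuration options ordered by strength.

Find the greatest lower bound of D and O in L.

Common lower bounds of {D, O}: D, T.
The greatest among these is D.

D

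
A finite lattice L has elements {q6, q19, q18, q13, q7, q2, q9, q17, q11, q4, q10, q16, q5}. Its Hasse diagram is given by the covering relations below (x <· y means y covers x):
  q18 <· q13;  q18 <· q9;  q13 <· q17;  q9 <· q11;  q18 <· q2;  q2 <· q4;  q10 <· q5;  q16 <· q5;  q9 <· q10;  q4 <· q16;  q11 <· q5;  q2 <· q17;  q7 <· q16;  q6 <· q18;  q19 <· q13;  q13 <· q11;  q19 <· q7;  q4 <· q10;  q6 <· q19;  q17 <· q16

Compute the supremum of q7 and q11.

Common upper bounds of {q7, q11}: q5.
The least among these is q5.

q5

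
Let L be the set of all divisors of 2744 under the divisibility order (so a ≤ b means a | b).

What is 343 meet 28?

7

In the divisibility order, the meet is the greatest common divisor: gcd(343, 28) = 7.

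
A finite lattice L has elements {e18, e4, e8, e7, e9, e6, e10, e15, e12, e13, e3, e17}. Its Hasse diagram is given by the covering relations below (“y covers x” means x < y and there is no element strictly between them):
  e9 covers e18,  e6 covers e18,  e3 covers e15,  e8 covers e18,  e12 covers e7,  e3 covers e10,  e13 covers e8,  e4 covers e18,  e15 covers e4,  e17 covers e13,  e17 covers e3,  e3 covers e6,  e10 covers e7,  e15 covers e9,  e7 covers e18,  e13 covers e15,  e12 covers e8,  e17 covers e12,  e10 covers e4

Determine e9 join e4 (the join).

Common upper bounds of {e9, e4}: e13, e15, e17, e3.
The least among these is e15.

e15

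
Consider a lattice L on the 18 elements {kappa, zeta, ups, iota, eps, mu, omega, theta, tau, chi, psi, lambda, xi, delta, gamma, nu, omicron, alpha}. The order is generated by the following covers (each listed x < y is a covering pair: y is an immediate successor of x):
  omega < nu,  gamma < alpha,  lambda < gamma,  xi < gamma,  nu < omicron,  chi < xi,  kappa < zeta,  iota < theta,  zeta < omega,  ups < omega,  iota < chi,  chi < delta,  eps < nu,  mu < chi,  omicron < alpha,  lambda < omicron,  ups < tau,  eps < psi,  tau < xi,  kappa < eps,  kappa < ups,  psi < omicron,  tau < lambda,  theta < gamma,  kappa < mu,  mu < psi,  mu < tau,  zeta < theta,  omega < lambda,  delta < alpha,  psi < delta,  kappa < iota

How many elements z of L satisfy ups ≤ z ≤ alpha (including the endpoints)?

9

The interval [ups, alpha] = {alpha, gamma, lambda, nu, omega, omicron, tau, ups, xi}, which has 9 elements.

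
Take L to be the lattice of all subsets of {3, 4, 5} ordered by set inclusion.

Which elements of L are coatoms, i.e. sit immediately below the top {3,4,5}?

The coatoms are exactly the elements covered by {3,4,5}: {3,4}, {3,5}, {4,5}.

{3,4}, {3,5}, {4,5}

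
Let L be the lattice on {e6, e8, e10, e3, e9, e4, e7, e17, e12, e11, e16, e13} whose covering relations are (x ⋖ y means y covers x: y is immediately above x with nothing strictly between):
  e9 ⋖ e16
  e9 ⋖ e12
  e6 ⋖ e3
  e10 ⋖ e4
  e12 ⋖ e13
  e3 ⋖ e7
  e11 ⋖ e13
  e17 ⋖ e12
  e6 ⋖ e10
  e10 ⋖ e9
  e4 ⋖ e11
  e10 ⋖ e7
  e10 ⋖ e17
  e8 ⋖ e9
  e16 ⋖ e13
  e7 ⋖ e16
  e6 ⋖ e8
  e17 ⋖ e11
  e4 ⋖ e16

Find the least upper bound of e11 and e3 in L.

e13

Common upper bounds of {e11, e3}: e13.
The least among these is e13.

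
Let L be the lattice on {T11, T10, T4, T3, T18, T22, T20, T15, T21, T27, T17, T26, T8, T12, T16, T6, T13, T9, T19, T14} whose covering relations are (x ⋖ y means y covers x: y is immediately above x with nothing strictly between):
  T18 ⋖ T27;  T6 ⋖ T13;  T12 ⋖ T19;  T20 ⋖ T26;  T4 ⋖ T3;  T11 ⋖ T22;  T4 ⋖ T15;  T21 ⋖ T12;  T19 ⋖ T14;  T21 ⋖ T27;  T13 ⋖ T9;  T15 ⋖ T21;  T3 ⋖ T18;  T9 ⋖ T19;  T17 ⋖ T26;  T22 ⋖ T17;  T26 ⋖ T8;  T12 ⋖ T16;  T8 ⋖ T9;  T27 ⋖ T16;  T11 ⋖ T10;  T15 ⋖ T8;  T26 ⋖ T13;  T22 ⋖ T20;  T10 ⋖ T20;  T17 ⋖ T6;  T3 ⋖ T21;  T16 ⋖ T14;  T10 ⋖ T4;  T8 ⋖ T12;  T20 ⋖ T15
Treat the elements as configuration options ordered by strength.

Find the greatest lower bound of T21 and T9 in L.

Common lower bounds of {T21, T9}: T10, T11, T15, T20, T22, T4.
The greatest among these is T15.

T15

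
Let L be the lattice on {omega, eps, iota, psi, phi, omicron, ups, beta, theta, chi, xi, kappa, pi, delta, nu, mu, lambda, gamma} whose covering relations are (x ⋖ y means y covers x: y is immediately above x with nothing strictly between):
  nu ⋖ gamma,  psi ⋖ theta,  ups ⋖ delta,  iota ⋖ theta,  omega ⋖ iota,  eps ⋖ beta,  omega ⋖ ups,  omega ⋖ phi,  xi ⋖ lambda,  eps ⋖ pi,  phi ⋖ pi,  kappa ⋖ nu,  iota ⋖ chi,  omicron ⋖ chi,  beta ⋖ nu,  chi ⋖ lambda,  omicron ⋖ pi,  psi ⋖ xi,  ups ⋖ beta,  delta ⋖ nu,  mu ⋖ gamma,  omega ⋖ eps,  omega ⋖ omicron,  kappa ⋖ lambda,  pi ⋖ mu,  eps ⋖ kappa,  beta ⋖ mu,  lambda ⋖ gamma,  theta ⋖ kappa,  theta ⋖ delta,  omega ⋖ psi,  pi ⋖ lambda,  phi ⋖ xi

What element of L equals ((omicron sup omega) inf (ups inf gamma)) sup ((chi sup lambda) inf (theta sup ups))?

theta

omicron ∨ omega = omicron
ups ∧ gamma = ups
omicron ∧ ups = omega
chi ∨ lambda = lambda
theta ∨ ups = delta
lambda ∧ delta = theta
omega ∨ theta = theta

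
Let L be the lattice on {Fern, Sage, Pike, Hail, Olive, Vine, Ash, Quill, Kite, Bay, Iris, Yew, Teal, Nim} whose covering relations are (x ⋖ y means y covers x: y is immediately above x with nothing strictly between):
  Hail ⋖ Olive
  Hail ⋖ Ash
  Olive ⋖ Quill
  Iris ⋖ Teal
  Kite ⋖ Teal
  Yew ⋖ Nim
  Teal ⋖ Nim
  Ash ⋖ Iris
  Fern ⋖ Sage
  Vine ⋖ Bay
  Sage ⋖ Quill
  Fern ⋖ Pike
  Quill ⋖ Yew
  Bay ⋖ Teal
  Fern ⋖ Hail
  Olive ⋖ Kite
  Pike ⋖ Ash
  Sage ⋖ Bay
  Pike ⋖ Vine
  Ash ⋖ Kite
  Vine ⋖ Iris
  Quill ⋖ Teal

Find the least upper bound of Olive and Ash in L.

Kite

Common upper bounds of {Olive, Ash}: Kite, Nim, Teal.
The least among these is Kite.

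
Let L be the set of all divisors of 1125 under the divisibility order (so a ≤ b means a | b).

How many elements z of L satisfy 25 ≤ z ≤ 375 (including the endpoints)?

4

The interval [25, 375] = {125, 25, 375, 75}, which has 4 elements.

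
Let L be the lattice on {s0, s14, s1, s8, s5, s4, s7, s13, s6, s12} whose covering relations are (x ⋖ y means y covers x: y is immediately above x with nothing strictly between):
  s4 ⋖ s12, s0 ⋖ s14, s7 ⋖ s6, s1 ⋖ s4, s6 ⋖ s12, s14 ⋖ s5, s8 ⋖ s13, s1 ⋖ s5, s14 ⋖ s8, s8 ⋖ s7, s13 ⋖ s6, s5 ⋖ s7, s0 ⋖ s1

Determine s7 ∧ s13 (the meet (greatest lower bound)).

Common lower bounds of {s7, s13}: s0, s14, s8.
The greatest among these is s8.

s8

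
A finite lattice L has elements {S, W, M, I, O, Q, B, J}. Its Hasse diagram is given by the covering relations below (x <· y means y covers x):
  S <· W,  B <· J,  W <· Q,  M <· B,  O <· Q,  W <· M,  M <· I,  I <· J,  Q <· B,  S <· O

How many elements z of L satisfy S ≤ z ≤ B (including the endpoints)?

The interval [S, B] = {B, M, O, Q, S, W}, which has 6 elements.

6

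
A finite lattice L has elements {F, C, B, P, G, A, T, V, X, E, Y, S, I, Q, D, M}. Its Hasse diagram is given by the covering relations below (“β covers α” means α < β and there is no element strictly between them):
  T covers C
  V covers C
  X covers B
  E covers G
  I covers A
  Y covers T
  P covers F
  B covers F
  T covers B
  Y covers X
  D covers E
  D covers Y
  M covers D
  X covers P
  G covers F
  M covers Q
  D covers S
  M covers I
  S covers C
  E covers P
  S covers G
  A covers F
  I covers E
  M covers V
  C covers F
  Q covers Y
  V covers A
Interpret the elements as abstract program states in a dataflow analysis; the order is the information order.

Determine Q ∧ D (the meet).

Y

Common lower bounds of {Q, D}: B, C, F, P, T, X, Y.
The greatest among these is Y.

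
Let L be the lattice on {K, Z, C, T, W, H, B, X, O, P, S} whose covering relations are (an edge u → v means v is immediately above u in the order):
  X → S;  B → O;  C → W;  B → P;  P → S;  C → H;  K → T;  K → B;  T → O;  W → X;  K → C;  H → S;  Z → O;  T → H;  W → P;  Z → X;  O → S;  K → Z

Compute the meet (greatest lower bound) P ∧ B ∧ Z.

K

Common lower bounds of {P, B, Z}: K.
The greatest among these is K.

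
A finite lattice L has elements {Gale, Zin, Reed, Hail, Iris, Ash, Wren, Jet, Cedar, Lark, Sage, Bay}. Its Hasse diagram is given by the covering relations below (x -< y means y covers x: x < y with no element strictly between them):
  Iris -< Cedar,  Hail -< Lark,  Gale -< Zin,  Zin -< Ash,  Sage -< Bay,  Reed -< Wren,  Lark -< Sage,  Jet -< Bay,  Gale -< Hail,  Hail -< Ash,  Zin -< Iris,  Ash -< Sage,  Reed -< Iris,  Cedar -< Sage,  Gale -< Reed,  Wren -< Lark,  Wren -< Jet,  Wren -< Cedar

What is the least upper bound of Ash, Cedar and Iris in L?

Sage

Common upper bounds of {Ash, Cedar, Iris}: Bay, Sage.
The least among these is Sage.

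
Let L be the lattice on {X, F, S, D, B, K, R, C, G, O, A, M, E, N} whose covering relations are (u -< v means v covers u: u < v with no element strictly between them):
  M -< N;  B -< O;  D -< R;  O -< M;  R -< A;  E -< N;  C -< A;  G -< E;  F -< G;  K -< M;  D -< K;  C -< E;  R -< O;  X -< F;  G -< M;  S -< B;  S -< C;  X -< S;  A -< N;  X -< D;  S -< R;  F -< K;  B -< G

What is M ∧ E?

G

Common lower bounds of {M, E}: B, F, G, S, X.
The greatest among these is G.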